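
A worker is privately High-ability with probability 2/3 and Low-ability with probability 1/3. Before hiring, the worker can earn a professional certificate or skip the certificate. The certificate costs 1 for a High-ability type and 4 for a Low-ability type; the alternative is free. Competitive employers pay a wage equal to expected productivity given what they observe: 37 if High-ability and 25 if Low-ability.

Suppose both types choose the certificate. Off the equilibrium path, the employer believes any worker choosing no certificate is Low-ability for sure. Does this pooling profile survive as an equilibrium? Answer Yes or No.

Yes

On path, the employer holds the prior and pays 2/3·37 + 1/3·25 = 33. Off path (no certificate), believing Low-ability, it pays 25.
High-ability: the certificate nets 33 − 1 = 32; no certificate nets 25. High-ability stays.
Low-ability: the certificate nets 33 − 4 = 29; no certificate nets 25. Low-ability stays.
No type deviates, so pooling is sustained.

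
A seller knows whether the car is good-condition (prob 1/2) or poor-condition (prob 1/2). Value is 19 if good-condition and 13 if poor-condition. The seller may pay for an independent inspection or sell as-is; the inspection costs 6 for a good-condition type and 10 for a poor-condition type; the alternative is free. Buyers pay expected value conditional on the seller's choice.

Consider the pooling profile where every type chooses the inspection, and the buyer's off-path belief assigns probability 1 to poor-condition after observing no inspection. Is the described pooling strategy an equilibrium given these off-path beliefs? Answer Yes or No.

No

On path, the buyer holds the prior and pays 1/2·19 + 1/2·13 = 16. Off path (no inspection), believing poor-condition, it pays 13.
good-condition: the inspection nets 16 − 6 = 10; no inspection nets 13. good-condition would deviate.
poor-condition: the inspection nets 16 − 10 = 6; no inspection nets 13. poor-condition would deviate.
A type deviates, so pooling fails.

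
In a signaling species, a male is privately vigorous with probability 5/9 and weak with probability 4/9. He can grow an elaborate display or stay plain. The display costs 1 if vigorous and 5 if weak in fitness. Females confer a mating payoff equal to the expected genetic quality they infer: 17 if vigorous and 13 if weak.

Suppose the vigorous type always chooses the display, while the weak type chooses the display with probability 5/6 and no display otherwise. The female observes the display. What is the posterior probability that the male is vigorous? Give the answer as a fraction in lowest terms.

P(the display) = (5/9)·1 + (4/9)·(5/6) = 25/27.
By Bayes' rule, P(vigorous | the display) = (5/9) / (25/27) = 3/5.

3/5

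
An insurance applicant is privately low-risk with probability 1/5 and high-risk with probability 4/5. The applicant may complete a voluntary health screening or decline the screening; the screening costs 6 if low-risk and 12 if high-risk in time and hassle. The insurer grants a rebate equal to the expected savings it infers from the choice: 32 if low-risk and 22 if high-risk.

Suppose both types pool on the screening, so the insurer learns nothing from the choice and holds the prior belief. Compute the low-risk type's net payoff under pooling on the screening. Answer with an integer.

Pooled rebate = 1/5·32 + 4/5·22 = 24.
low-risk pays cost 6 for the screening, so net payoff = 24 − 6 = 18.

18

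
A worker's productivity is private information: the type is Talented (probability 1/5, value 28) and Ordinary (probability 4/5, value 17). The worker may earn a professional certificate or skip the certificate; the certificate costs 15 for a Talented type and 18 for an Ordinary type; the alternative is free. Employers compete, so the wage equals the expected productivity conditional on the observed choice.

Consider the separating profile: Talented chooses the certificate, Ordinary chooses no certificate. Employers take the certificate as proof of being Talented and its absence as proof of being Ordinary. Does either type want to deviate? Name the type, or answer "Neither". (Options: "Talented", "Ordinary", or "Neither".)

Talented

The certificate pays 28; no certificate pays 17.
Talented: assigned the certificate, nets 28 − 15 = 13; deviating to no certificate nets 17.
Ordinary: assigned no certificate, nets 17; deviating to the certificate nets 28 − 18 = 10.
The Talented type gains 4 by deviating.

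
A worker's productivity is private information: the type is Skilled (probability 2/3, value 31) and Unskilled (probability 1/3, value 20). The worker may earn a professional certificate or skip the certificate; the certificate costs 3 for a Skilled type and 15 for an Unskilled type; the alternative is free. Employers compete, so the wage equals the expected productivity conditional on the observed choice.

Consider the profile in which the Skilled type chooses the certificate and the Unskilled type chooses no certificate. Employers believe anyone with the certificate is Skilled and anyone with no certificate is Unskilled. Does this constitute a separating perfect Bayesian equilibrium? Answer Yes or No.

Under these beliefs, the certificate earns wage 31 and no certificate earns wage 20.
Skilled: the certificate nets 31 − 3 = 28; no certificate nets 20. Skilled prefers the certificate.
Unskilled: the certificate nets 31 − 15 = 16; no certificate nets 20. Unskilled prefers no certificate.
Neither type deviates, so the separating profile is an equilibrium.

Yes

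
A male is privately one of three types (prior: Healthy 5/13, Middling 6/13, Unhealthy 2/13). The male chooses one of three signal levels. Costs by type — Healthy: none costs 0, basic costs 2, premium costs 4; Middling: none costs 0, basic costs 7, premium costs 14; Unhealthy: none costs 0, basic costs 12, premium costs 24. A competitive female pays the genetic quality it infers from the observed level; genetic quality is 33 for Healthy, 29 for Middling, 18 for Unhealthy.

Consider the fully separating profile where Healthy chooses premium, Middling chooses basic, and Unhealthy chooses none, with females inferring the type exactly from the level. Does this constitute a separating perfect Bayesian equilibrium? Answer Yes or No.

Separating mating payoffs: premium → 33, basic → 29, none → 18.
Healthy (assigned premium): none: 18 − 0 = 18; basic: 29 − 2 = 27; premium: 33 − 4 = 29. Healthy stays.
Middling (assigned basic): none: 18 − 0 = 18; basic: 29 − 7 = 22; premium: 33 − 14 = 19. Middling stays.
Unhealthy (assigned none): none: 18 − 0 = 18; basic: 29 − 12 = 17; premium: 33 − 24 = 9. Unhealthy stays.
Every type prefers its assigned level; separation holds.

Yes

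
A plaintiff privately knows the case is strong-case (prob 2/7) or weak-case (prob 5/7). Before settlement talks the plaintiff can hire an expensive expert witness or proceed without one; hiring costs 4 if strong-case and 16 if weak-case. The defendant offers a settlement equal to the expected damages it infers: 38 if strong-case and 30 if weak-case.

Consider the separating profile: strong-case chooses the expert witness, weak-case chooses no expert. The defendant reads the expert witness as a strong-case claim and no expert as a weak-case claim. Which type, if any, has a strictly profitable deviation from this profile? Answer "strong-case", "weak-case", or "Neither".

The expert witness pays 38; no expert pays 30.
strong-case: assigned the expert witness, nets 38 − 4 = 34; deviating to no expert nets 30.
weak-case: assigned no expert, nets 30; deviating to the expert witness nets 38 − 16 = 22.
Both types strictly prefer their assigned action; no profitable deviation.

Neither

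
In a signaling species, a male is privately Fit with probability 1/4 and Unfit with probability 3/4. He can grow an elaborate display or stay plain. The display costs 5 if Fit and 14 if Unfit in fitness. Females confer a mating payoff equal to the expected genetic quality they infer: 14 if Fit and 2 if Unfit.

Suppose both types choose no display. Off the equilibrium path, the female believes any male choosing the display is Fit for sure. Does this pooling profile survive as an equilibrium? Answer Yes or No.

No

On path, the female holds the prior and pays 1/4·14 + 3/4·2 = 5. Off path (the display), believing Fit, it pays 14.
Fit: no display nets 5; the display nets 14 − 5 = 9. Fit would deviate.
Unfit: no display nets 5; the display nets 14 − 14 = 0. Unfit stays.
A type deviates, so pooling fails.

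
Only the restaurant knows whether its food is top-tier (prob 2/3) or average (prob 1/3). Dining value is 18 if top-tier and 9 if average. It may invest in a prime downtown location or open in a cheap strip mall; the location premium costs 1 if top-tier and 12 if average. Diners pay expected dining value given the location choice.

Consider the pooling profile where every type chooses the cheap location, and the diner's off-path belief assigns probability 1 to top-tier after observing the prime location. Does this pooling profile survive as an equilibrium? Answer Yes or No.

No

On path, the diner holds the prior and pays 2/3·18 + 1/3·9 = 15. Off path (the prime location), believing top-tier, it pays 18.
top-tier: the cheap location nets 15; the prime location nets 18 − 1 = 17. top-tier would deviate.
average: the cheap location nets 15; the prime location nets 18 − 12 = 6. average stays.
A type deviates, so pooling fails.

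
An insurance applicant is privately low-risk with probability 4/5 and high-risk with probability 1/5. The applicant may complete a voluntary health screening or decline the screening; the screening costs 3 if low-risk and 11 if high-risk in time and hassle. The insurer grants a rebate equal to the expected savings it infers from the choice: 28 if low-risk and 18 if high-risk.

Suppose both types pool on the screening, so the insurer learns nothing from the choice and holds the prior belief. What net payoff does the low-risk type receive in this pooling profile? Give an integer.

23

Pooled rebate = 4/5·28 + 1/5·18 = 26.
low-risk pays cost 3 for the screening, so net payoff = 26 − 3 = 23.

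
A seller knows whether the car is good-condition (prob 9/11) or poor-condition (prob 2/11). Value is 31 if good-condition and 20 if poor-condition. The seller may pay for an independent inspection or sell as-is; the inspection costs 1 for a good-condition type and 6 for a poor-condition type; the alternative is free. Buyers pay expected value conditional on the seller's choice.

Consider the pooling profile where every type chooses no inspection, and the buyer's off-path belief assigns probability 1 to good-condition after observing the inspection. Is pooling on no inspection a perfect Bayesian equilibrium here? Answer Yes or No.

No

On path, the buyer holds the prior and pays 9/11·31 + 2/11·20 = 29. Off path (the inspection), believing good-condition, it pays 31.
good-condition: no inspection nets 29; the inspection nets 31 − 1 = 30. good-condition would deviate.
poor-condition: no inspection nets 29; the inspection nets 31 − 6 = 25. poor-condition stays.
A type deviates, so pooling fails.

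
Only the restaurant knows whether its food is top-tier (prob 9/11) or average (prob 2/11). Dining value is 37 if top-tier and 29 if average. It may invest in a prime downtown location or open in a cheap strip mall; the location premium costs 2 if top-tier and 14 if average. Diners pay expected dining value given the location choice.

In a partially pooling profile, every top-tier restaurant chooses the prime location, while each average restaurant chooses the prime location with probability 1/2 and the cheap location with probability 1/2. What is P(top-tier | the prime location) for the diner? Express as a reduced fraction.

P(the prime location) = (9/11)·1 + (2/11)·(1/2) = 10/11.
By Bayes' rule, P(top-tier | the prime location) = (9/11) / (10/11) = 9/10.

9/10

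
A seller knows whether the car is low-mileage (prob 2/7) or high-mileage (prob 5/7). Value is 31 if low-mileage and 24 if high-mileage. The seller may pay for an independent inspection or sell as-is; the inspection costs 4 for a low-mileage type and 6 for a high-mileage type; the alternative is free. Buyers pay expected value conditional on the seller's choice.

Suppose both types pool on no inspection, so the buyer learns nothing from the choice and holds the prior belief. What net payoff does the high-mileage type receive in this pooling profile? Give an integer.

26

Pooled price = 2/7·31 + 5/7·24 = 26.
high-mileage pays no cost for no inspection, so net payoff = 26.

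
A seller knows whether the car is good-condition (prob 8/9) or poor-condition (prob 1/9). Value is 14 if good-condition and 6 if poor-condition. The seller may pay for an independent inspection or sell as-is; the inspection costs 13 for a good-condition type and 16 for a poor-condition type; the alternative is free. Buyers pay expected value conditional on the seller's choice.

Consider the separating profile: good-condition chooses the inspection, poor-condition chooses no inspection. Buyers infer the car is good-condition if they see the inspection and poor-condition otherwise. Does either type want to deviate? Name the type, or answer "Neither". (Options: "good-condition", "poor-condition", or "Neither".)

The inspection pays 14; no inspection pays 6.
good-condition: assigned the inspection, nets 14 − 13 = 1; deviating to no inspection nets 6.
poor-condition: assigned no inspection, nets 6; deviating to the inspection nets 14 − 16 = -2.
The good-condition type gains 5 by deviating.

good-condition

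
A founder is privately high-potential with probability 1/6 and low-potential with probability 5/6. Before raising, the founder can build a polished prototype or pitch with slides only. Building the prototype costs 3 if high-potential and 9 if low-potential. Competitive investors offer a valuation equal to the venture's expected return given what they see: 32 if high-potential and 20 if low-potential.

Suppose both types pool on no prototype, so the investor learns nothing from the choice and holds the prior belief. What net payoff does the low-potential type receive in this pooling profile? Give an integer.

22

Pooled valuation = 1/6·32 + 5/6·20 = 22.
low-potential pays no cost for no prototype, so net payoff = 22.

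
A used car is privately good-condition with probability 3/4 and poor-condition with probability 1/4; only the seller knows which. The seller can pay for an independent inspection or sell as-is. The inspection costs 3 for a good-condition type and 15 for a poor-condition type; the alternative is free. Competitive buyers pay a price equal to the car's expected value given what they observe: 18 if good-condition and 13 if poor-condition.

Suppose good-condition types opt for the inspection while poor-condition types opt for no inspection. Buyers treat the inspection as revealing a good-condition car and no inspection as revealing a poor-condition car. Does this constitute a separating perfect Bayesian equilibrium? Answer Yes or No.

Yes

Under these beliefs, the inspection earns price 18 and no inspection earns price 13.
good-condition: the inspection nets 18 − 3 = 15; no inspection nets 13. good-condition prefers the inspection.
poor-condition: the inspection nets 18 − 15 = 3; no inspection nets 13. poor-condition prefers no inspection.
Neither type deviates, so the separating profile is an equilibrium.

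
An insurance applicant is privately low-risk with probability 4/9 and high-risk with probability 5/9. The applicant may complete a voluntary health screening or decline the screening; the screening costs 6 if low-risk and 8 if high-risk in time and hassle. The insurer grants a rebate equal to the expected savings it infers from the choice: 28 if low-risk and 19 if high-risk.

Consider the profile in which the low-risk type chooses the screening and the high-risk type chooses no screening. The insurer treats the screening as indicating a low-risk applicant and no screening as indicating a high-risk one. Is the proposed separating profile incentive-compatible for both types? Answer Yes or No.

Under these beliefs, the screening earns rebate 28 and no screening earns rebate 19.
low-risk: the screening nets 28 − 6 = 22; no screening nets 19. low-risk prefers the screening.
high-risk: the screening nets 28 − 8 = 20; no screening nets 19. high-risk would deviate to the screening.
high-risk has a profitable deviation, so the profile is not an equilibrium.

No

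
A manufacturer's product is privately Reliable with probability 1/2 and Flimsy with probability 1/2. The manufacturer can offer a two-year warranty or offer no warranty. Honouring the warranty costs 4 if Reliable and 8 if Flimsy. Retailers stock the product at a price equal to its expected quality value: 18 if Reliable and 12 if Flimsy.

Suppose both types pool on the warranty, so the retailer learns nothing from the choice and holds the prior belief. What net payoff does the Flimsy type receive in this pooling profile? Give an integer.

7

Pooled price = 1/2·18 + 1/2·12 = 15.
Flimsy pays cost 8 for the warranty, so net payoff = 15 − 8 = 7.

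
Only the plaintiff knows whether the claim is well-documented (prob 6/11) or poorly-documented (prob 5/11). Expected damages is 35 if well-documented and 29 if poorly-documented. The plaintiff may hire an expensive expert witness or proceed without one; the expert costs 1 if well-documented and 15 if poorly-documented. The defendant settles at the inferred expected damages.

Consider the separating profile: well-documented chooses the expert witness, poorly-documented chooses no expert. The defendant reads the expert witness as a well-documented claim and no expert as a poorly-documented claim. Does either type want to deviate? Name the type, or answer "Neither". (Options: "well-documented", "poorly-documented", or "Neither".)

Neither

The expert witness pays 35; no expert pays 29.
well-documented: assigned the expert witness, nets 35 − 1 = 34; deviating to no expert nets 29.
poorly-documented: assigned no expert, nets 29; deviating to the expert witness nets 35 − 15 = 20.
Both types strictly prefer their assigned action; no profitable deviation.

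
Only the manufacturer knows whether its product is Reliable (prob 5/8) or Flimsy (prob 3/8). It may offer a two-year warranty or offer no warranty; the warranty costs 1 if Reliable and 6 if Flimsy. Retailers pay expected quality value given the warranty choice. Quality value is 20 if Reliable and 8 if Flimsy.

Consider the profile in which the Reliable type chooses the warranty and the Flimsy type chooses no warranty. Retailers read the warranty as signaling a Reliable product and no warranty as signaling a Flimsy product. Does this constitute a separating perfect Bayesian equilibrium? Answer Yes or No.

No

Under these beliefs, the warranty earns price 20 and no warranty earns price 8.
Reliable: the warranty nets 20 − 1 = 19; no warranty nets 8. Reliable prefers the warranty.
Flimsy: the warranty nets 20 − 6 = 14; no warranty nets 8. Flimsy would deviate to the warranty.
Flimsy has a profitable deviation, so the profile is not an equilibrium.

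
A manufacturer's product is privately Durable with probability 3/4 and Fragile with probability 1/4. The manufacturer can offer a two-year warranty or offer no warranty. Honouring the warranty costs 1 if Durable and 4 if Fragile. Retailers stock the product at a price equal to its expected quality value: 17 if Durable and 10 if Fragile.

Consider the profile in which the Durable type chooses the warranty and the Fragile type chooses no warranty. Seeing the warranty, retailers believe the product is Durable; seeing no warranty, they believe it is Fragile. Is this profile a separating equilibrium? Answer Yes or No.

Under these beliefs, the warranty earns price 17 and no warranty earns price 10.
Durable: the warranty nets 17 − 1 = 16; no warranty nets 10. Durable prefers the warranty.
Fragile: the warranty nets 17 − 4 = 13; no warranty nets 10. Fragile would deviate to the warranty.
Fragile has a profitable deviation, so the profile is not an equilibrium.

No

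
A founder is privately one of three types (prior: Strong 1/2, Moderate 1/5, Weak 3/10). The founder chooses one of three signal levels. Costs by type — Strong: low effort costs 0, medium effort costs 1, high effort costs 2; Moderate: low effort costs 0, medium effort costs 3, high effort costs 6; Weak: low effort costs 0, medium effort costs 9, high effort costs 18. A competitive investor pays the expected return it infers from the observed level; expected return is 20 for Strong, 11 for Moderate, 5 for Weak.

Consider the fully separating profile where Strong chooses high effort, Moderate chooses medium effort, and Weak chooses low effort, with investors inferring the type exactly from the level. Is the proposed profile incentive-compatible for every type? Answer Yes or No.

No

Separating valuations: high effort → 20, medium effort → 11, low effort → 5.
Strong (assigned high effort): low effort: 5 − 0 = 5; medium effort: 11 − 1 = 10; high effort: 20 − 2 = 18. Strong stays.
Moderate (assigned medium effort): low effort: 5 − 0 = 5; medium effort: 11 − 3 = 8; high effort: 20 − 6 = 14. Moderate prefers high effort.
Weak (assigned low effort): low effort: 5 − 0 = 5; medium effort: 11 − 9 = 2; high effort: 20 − 18 = 2. Weak stays.
At least one type deviates; the separating profile fails.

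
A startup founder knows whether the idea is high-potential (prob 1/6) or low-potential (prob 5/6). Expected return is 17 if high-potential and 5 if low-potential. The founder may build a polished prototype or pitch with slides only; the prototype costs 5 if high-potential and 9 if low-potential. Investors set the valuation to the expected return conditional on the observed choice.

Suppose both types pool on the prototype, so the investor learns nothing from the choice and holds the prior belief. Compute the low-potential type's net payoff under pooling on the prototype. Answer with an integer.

Pooled valuation = 1/6·17 + 5/6·5 = 7.
low-potential pays cost 9 for the prototype, so net payoff = 7 − 9 = -2.

-2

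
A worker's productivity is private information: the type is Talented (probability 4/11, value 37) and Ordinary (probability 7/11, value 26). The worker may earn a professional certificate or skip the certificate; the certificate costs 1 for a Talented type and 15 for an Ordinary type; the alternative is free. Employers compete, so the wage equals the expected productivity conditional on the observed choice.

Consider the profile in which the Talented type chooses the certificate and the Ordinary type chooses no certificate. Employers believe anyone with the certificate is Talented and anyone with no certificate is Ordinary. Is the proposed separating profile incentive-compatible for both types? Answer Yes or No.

Under these beliefs, the certificate earns wage 37 and no certificate earns wage 26.
Talented: the certificate nets 37 − 1 = 36; no certificate nets 26. Talented prefers the certificate.
Ordinary: the certificate nets 37 − 15 = 22; no certificate nets 26. Ordinary prefers no certificate.
Neither type deviates, so the separating profile is an equilibrium.

Yes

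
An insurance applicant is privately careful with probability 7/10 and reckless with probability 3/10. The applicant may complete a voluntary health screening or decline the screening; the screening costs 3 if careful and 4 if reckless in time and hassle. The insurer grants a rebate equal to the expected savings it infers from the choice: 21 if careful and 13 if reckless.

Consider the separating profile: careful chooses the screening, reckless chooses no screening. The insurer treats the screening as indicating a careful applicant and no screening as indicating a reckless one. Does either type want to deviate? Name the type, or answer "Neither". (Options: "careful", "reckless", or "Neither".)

reckless

The screening pays 21; no screening pays 13.
careful: assigned the screening, nets 21 − 3 = 18; deviating to no screening nets 13.
reckless: assigned no screening, nets 13; deviating to the screening nets 21 − 4 = 17.
The reckless type gains 4 by deviating.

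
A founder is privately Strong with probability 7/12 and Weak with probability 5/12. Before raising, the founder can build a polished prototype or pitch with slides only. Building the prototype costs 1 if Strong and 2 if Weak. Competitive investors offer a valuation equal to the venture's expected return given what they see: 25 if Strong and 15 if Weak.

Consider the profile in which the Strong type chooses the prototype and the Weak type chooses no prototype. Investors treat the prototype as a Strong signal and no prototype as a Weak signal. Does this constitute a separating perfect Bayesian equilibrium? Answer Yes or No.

Under these beliefs, the prototype earns valuation 25 and no prototype earns valuation 15.
Strong: the prototype nets 25 − 1 = 24; no prototype nets 15. Strong prefers the prototype.
Weak: the prototype nets 25 − 2 = 23; no prototype nets 15. Weak would deviate to the prototype.
Weak has a profitable deviation, so the profile is not an equilibrium.

No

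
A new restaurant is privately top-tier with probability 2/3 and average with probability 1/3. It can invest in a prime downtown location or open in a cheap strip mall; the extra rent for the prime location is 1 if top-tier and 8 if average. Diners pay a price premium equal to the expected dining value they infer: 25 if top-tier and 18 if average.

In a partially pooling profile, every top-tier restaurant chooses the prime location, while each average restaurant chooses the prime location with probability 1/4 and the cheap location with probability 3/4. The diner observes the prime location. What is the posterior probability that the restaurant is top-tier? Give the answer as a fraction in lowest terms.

P(the prime location) = (2/3)·1 + (1/3)·(1/4) = 3/4.
By Bayes' rule, P(top-tier | the prime location) = (2/3) / (3/4) = 8/9.

8/9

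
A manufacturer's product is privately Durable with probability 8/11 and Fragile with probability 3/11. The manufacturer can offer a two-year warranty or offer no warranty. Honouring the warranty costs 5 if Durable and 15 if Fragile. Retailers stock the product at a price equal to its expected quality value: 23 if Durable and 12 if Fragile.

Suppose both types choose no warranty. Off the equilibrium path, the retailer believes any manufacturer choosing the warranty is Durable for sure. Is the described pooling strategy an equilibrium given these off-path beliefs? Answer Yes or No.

On path, the retailer holds the prior and pays 8/11·23 + 3/11·12 = 20. Off path (the warranty), believing Durable, it pays 23.
Durable: no warranty nets 20; the warranty nets 23 − 5 = 18. Durable stays.
Fragile: no warranty nets 20; the warranty nets 23 − 15 = 8. Fragile stays.
No type deviates, so pooling is sustained.

Yes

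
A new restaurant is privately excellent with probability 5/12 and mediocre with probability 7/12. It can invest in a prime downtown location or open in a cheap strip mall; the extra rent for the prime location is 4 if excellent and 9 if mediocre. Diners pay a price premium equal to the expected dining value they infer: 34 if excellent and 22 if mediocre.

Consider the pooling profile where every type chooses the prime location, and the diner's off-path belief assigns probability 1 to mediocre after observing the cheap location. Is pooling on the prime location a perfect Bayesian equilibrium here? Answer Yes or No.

No

On path, the diner holds the prior and pays 5/12·34 + 7/12·22 = 27. Off path (the cheap location), believing mediocre, it pays 22.
excellent: the prime location nets 27 − 4 = 23; the cheap location nets 22. excellent stays.
mediocre: the prime location nets 27 − 9 = 18; the cheap location nets 22. mediocre would deviate.
A type deviates, so pooling fails.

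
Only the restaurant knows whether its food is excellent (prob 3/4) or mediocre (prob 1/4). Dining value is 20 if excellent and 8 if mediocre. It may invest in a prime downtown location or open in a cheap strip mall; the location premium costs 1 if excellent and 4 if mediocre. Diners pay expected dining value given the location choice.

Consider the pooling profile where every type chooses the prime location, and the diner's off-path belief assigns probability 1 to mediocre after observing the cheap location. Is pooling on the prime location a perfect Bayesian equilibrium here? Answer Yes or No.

On path, the diner holds the prior and pays 3/4·20 + 1/4·8 = 17. Off path (the cheap location), believing mediocre, it pays 8.
excellent: the prime location nets 17 − 1 = 16; the cheap location nets 8. excellent stays.
mediocre: the prime location nets 17 − 4 = 13; the cheap location nets 8. mediocre stays.
No type deviates, so pooling is sustained.

Yes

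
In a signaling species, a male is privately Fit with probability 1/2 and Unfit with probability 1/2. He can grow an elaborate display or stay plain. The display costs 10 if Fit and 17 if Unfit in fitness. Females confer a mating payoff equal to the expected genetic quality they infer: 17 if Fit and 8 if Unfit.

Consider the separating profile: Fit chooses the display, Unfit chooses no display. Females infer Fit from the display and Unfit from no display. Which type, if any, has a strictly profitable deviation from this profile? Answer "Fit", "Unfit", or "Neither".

Fit

The display pays 17; no display pays 8.
Fit: assigned the display, nets 17 − 10 = 7; deviating to no display nets 8.
Unfit: assigned no display, nets 8; deviating to the display nets 17 − 17 = 0.
The Fit type gains 1 by deviating.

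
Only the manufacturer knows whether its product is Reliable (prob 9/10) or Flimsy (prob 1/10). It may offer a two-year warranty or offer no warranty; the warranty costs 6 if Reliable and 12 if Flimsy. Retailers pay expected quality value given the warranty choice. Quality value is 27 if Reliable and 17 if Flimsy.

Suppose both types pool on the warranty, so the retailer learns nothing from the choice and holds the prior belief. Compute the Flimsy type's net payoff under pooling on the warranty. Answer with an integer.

14

Pooled price = 9/10·27 + 1/10·17 = 26.
Flimsy pays cost 12 for the warranty, so net payoff = 26 − 12 = 14.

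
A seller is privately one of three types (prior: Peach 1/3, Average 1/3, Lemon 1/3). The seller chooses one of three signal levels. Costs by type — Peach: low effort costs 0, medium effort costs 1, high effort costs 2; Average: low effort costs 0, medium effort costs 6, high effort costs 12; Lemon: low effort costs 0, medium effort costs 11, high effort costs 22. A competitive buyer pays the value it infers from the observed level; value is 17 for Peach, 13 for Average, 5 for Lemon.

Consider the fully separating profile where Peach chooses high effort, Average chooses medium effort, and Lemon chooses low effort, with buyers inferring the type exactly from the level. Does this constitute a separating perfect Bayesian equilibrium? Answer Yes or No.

Yes

Separating prices: high effort → 17, medium effort → 13, low effort → 5.
Peach (assigned high effort): low effort: 5 − 0 = 5; medium effort: 13 − 1 = 12; high effort: 17 − 2 = 15. Peach stays.
Average (assigned medium effort): low effort: 5 − 0 = 5; medium effort: 13 − 6 = 7; high effort: 17 − 12 = 5. Average stays.
Lemon (assigned low effort): low effort: 5 − 0 = 5; medium effort: 13 − 11 = 2; high effort: 17 − 22 = -5. Lemon stays.
Every type prefers its assigned level; separation holds.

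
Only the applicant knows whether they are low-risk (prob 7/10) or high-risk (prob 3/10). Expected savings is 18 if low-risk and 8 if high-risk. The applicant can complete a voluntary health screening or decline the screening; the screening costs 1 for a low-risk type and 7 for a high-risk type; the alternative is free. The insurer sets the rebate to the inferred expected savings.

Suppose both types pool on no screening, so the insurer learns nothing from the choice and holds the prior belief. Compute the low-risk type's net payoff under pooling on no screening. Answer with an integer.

15

Pooled rebate = 7/10·18 + 3/10·8 = 15.
low-risk pays no cost for no screening, so net payoff = 15.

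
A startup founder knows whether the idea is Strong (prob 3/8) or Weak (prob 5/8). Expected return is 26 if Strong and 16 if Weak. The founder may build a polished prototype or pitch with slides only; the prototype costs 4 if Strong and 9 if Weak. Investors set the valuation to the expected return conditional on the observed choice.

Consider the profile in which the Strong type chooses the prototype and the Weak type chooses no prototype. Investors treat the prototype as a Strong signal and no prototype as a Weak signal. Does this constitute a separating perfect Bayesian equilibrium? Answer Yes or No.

No

Under these beliefs, the prototype earns valuation 26 and no prototype earns valuation 16.
Strong: the prototype nets 26 − 4 = 22; no prototype nets 16. Strong prefers the prototype.
Weak: the prototype nets 26 − 9 = 17; no prototype nets 16. Weak would deviate to the prototype.
Weak has a profitable deviation, so the profile is not an equilibrium.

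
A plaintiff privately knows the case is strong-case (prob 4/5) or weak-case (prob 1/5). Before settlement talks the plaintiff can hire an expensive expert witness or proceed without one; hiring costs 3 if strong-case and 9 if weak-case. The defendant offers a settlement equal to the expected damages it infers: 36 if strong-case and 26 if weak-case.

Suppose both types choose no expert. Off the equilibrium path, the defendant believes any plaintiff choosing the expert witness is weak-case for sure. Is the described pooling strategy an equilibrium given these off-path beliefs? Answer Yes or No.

Yes

On path, the defendant holds the prior and pays 4/5·36 + 1/5·26 = 34. Off path (the expert witness), believing weak-case, it pays 26.
strong-case: no expert nets 34; the expert witness nets 26 − 3 = 23. strong-case stays.
weak-case: no expert nets 34; the expert witness nets 26 − 9 = 17. weak-case stays.
No type deviates, so pooling is sustained.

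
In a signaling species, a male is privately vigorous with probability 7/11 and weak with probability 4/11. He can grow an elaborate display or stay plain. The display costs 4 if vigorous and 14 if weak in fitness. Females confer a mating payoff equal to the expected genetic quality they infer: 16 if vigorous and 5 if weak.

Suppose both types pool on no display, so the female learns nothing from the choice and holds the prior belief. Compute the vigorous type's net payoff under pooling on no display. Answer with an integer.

Pooled mating payoff = 7/11·16 + 4/11·5 = 12.
vigorous pays no cost for no display, so net payoff = 12.

12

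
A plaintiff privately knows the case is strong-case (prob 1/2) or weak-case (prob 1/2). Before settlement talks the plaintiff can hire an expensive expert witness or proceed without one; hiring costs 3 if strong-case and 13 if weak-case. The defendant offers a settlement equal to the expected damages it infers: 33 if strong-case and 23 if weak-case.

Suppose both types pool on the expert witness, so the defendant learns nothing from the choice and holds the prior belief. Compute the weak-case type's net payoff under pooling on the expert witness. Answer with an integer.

15

Pooled settlement = 1/2·33 + 1/2·23 = 28.
weak-case pays cost 13 for the expert witness, so net payoff = 28 − 13 = 15.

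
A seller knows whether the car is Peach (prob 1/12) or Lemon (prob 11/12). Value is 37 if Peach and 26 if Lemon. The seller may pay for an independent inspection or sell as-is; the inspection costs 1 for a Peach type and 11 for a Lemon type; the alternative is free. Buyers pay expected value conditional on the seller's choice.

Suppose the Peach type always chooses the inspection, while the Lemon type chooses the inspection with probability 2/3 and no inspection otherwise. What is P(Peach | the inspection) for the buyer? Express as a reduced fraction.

3/25

P(the inspection) = (1/12)·1 + (11/12)·(2/3) = 25/36.
By Bayes' rule, P(Peach | the inspection) = (1/12) / (25/36) = 3/25.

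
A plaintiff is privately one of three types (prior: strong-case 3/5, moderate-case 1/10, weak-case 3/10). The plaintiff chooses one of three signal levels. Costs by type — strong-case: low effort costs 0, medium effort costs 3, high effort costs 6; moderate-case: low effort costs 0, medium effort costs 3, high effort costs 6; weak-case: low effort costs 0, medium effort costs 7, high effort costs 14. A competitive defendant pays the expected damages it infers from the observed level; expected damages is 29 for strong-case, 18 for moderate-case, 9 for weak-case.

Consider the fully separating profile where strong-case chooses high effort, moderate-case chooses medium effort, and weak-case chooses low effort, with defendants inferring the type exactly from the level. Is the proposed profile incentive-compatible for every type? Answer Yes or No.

No

Separating settlements: high effort → 29, medium effort → 18, low effort → 9.
strong-case (assigned high effort): low effort: 9 − 0 = 9; medium effort: 18 − 3 = 15; high effort: 29 − 6 = 23. strong-case stays.
moderate-case (assigned medium effort): low effort: 9 − 0 = 9; medium effort: 18 − 3 = 15; high effort: 29 − 6 = 23. moderate-case prefers high effort.
weak-case (assigned low effort): low effort: 9 − 0 = 9; medium effort: 18 − 7 = 11; high effort: 29 − 14 = 15. weak-case prefers high effort.
At least one type deviates; the separating profile fails.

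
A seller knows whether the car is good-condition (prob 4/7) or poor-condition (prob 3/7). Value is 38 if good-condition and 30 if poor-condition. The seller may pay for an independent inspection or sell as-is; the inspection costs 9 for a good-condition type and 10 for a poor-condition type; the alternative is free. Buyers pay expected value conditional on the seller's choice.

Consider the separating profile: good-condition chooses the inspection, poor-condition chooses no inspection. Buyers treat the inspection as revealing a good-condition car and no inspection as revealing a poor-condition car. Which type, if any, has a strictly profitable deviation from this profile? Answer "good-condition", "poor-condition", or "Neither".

The inspection pays 38; no inspection pays 30.
good-condition: assigned the inspection, nets 38 − 9 = 29; deviating to no inspection nets 30.
poor-condition: assigned no inspection, nets 30; deviating to the inspection nets 38 − 10 = 28.
The good-condition type gains 1 by deviating.

good-condition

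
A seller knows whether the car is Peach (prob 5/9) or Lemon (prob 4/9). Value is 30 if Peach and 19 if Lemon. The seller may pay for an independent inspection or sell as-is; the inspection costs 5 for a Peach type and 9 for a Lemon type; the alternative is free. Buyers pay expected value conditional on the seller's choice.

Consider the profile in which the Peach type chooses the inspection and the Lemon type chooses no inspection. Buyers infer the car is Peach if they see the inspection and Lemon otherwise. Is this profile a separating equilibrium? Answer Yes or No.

No

Under these beliefs, the inspection earns price 30 and no inspection earns price 19.
Peach: the inspection nets 30 − 5 = 25; no inspection nets 19. Peach prefers the inspection.
Lemon: the inspection nets 30 − 9 = 21; no inspection nets 19. Lemon would deviate to the inspection.
Lemon has a profitable deviation, so the profile is not an equilibrium.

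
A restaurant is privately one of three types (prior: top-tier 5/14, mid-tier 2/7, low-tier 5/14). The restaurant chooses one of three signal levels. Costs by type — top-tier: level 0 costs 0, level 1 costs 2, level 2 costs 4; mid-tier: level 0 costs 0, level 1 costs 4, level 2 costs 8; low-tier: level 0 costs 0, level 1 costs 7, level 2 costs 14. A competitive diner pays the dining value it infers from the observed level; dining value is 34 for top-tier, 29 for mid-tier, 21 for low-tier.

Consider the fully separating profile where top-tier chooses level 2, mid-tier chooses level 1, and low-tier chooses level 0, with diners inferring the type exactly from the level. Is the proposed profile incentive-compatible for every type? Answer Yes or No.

Separating price premiums: level 2 → 34, level 1 → 29, level 0 → 21.
top-tier (assigned level 2): level 0: 21 − 0 = 21; level 1: 29 − 2 = 27; level 2: 34 − 4 = 30. top-tier stays.
mid-tier (assigned level 1): level 0: 21 − 0 = 21; level 1: 29 − 4 = 25; level 2: 34 − 8 = 26. mid-tier prefers level 2.
low-tier (assigned level 0): level 0: 21 − 0 = 21; level 1: 29 − 7 = 22; level 2: 34 − 14 = 20. low-tier prefers level 1.
At least one type deviates; the separating profile fails.

No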